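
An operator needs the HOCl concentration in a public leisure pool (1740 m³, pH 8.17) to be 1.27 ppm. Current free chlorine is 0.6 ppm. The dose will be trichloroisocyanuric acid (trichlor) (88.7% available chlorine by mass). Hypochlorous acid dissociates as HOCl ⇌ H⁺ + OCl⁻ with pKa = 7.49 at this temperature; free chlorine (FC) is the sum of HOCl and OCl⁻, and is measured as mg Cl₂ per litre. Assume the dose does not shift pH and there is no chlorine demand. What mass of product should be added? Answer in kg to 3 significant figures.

13.2 kg

Volume: 1740 m³ = 1,740,000 L.
[OCl⁻]/[HOCl] = 10^(pH − pKa) = 10^(8.17 − 7.49) = 4.786; fraction as HOCl = 1/(1 + 4.786) = 0.1728.
Free chlorine required for 1.27 ppm HOCl: 1.27 / 0.1728 = 7.349 ppm.
FC to add: 7.349 − 0.6 = 6.749 mg/L as Cl₂.
Cl₂ equivalent: 6.749 mg/L × 1,740,000 L = 11,740 g.
Product at 88.7% available Cl: 11,740 / 0.887 = 13,240 g.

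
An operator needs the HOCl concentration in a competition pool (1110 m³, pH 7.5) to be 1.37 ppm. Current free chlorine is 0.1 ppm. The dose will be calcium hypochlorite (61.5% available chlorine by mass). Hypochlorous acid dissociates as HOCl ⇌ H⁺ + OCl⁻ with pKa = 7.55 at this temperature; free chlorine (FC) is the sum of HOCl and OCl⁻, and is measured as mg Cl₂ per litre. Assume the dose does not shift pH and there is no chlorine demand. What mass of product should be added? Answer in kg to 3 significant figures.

4.50 kg

Volume: 1110 m³ = 1,110,000 L.
[OCl⁻]/[HOCl] = 10^(pH − pKa) = 10^(7.5 − 7.55) = 0.8913; fraction as HOCl = 1/(1 + 0.8913) = 0.5288.
Free chlorine required for 1.37 ppm HOCl: 1.37 / 0.5288 = 2.591 ppm.
FC to add: 2.591 − 0.1 = 2.491 mg/L as Cl₂.
Cl₂ equivalent: 2.491 mg/L × 1,110,000 L = 2765 g.
Product at 61.5% available Cl: 2765 / 0.615 = 4496 g.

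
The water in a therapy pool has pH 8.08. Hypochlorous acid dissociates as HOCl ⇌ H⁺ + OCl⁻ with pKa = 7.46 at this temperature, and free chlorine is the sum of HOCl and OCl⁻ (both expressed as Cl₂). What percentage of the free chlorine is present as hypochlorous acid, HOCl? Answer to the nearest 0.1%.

[OCl⁻]/[HOCl] = 10^(pH − pKa) = 10^(8.08 − 7.46) = 10^0.62 = 4.169.
Fraction as HOCl = 1 / (1 + 4.169) = 0.1935.

19.3%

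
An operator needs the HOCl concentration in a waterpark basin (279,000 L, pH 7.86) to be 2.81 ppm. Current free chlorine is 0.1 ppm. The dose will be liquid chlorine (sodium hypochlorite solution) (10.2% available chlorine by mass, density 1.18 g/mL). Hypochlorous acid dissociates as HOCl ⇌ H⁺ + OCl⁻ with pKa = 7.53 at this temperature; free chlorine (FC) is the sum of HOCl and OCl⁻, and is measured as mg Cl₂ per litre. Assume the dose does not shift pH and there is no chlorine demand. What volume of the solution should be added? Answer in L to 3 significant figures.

[OCl⁻]/[HOCl] = 10^(pH − pKa) = 10^(7.86 − 7.53) = 2.138; fraction as HOCl = 1/(1 + 2.138) = 0.3187.
Free chlorine required for 2.81 ppm HOCl: 2.81 / 0.3187 = 8.818 ppm.
FC to add: 8.818 − 0.1 = 8.718 mg/L as Cl₂.
Cl₂ equivalent: 8.718 mg/L × 279,000 L = 2432 g.
Product at 10.2% available Cl: 2432 / 0.102 = 23,850 g.
Volume: 23,850 g ÷ 1.18 g/mL = 20,210 mL.

20.2 L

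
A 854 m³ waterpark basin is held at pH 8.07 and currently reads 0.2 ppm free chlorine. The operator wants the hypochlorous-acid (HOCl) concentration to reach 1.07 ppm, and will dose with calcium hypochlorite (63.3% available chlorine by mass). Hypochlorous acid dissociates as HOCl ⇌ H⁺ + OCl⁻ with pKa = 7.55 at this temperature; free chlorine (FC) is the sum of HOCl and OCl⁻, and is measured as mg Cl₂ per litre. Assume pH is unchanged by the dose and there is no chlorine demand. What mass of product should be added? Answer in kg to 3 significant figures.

Volume: 854 m³ = 854,000 L.
[OCl⁻]/[HOCl] = 10^(pH − pKa) = 10^(8.07 − 7.55) = 3.311; fraction as HOCl = 1/(1 + 3.311) = 0.2319.
Free chlorine required for 1.07 ppm HOCl: 1.07 / 0.2319 = 4.613 ppm.
FC to add: 4.613 − 0.2 = 4.413 mg/L as Cl₂.
Cl₂ equivalent: 4.413 mg/L × 854,000 L = 3769 g.
Product at 63.3% available Cl: 3769 / 0.633 = 5954 g.

5.95 kg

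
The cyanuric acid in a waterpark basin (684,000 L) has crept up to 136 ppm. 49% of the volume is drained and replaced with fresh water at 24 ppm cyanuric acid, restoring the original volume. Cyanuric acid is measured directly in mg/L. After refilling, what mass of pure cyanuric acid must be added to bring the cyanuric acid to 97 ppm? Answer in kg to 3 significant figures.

After draining 49% and refilling: 136 × 0.51 + 24 × 0.49 = 81.12 ppm.
Deficit to target: 97 − 81.12 = 15.88 mg/L.
Mass: 15.88 mg/L × 684,000 L = 10,860 g cyanuric acid.

10.9 kg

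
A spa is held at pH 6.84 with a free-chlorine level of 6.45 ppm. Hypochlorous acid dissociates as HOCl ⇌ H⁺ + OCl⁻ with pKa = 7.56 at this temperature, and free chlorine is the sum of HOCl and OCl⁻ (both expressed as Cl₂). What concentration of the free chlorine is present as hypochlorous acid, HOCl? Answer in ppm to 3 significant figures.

5.42 ppm

[OCl⁻]/[HOCl] = 10^(pH − pKa) = 10^(6.84 − 7.56) = 10^-0.72 = 0.1905.
Fraction as HOCl = 1 / (1 + 0.1905) = 0.84.
HOCl = 0.84 × 6.45 ppm = 5.418 ppm.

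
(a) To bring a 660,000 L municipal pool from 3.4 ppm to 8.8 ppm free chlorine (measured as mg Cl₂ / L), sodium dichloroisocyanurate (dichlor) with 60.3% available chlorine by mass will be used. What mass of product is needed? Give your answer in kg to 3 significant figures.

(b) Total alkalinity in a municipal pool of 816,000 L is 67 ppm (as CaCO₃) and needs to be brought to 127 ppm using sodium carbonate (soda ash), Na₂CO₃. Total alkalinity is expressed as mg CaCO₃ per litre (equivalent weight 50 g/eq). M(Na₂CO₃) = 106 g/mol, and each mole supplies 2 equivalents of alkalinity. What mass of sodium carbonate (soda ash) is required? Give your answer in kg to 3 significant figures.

(a) 5.91 kg; (b) 51.9 kg

(a) Chlorine deficit: 8.8 − 3.4 = 5.4 ppm = 5.4 mg/L as Cl₂.
(a) Cl₂ equivalent needed: 5.4 mg/L × 660,000 L = 3,564,000 mg = 3564 g.
(a) Product at 60.3% available chlorine: 3564 / 0.603 = 5910 g.

(b) Alkalinity to add: (127 − 67) = 60 mg/L as CaCO₃ × 816,000 L = 48,960 g as CaCO₃.
(b) Equivalents: 48,960 g ÷ 50 g/eq = 979.2 eq.
(b) Each mole of Na₂CO₃ supplies 2 eq, so 979.2 / 2 = 489.6 mol.
(b) Mass: 489.6 mol × 106 g/mol = 51,900 g.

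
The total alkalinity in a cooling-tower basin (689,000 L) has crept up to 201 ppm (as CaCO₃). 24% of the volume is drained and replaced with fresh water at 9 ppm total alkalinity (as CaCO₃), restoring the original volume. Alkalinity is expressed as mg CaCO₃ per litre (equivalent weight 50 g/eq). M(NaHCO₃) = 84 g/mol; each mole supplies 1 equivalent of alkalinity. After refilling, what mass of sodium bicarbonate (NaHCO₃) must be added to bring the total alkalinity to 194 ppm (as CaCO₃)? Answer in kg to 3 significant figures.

After draining 24% and refilling: 201 × 0.76 + 9 × 0.24 = 154.92 ppm.
Deficit to target: 194 − 154.92 = 39.08 mg/L.
As CaCO₃: 39.08 mg/L × 689,000 L = 26,930 g; ÷ 50 g/eq ÷ 1 = 538.5 mol NaHCO₃.
Mass: 538.5 × 84 = 45,240 g.

45.2 kg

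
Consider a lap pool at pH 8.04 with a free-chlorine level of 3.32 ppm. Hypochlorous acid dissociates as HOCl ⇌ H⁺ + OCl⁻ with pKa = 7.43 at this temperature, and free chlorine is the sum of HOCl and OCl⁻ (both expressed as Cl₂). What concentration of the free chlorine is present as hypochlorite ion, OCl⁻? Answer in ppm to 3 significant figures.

[OCl⁻]/[HOCl] = 10^(pH − pKa) = 10^(8.04 − 7.43) = 10^0.61 = 4.074.
Fraction as HOCl = 1 / (1 + 4.074) = 0.1971.
OCl⁻ = (1 − 0.1971) × 3.32 ppm = 2.666 ppm.

2.67 ppm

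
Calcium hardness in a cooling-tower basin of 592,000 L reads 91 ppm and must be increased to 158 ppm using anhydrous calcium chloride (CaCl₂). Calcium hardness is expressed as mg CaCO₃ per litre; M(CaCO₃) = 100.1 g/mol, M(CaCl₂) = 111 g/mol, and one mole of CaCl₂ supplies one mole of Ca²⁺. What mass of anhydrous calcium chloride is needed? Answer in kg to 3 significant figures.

44.0 kg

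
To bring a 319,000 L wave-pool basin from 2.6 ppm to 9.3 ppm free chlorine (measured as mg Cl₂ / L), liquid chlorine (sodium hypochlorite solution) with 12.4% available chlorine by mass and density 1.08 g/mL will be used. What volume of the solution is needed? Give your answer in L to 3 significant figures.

16.0 L

Chlorine deficit: 9.3 − 2.6 = 6.7 ppm = 6.7 mg/L as Cl₂.
Cl₂ equivalent needed: 6.7 mg/L × 319,000 L = 2,137,000 mg = 2137 g.
Product at 12.4% available chlorine: 2137 / 0.124 = 17,240 g.
Volume at density 1.08 g/mL: 17,240 g ÷ 1.08 g/mL = 15,960 mL.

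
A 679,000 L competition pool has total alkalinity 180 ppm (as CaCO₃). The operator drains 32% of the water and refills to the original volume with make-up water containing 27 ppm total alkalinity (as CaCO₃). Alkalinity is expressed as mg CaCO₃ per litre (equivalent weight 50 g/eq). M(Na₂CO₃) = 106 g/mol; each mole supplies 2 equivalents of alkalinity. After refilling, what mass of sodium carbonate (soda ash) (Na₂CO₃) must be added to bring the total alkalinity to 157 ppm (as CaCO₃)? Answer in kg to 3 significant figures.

18.7 kg

After draining 32% and refilling: 180 × 0.68 + 27 × 0.32 = 131.04 ppm.
Deficit to target: 157 − 131.04 = 25.96 mg/L.
As CaCO₃: 25.96 mg/L × 679,000 L = 17,630 g; ÷ 50 g/eq ÷ 2 = 176.3 mol Na₂CO₃.
Mass: 176.3 × 106 = 18,680 g.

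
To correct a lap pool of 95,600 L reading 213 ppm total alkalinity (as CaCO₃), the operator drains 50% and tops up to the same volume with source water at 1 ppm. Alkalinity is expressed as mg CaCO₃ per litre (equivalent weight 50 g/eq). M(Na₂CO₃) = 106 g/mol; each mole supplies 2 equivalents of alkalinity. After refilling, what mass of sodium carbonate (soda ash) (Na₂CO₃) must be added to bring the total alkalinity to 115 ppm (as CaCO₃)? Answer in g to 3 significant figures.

811 g

After draining 50% and refilling: 213 × 0.50 + 1 × 0.50 = 107 ppm.
Deficit to target: 115 − 107 = 8 mg/L.
As CaCO₃: 8 mg/L × 95,600 L = 764.8 g; ÷ 50 g/eq ÷ 2 = 7.648 mol Na₂CO₃.
Mass: 7.648 × 106 = 810.7 g.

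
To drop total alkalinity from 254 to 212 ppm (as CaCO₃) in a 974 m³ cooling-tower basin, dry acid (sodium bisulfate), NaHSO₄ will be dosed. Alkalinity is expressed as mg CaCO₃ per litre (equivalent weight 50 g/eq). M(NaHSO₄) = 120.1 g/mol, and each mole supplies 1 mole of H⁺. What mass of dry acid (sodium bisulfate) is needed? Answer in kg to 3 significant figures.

98.3 kg

Volume: 974 m³ = 974,000 L.
Alkalinity to neutralize: (254 − 212) = 42 mg/L as CaCO₃ × 974,000 L = 40,910 g as CaCO₃.
Equivalents of H⁺ required: 40,910 ÷ 50 g/eq = 818.2 eq = 818.2 mol NaHSO₄.
Mass of NaHSO₄: 818.2 × 120.1 = 98,260 g.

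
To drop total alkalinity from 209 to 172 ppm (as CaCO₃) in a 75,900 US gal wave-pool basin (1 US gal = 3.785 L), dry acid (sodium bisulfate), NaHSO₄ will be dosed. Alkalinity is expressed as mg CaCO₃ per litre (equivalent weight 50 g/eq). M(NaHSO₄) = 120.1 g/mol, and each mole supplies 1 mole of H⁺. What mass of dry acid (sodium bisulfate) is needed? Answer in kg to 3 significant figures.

25.5 kg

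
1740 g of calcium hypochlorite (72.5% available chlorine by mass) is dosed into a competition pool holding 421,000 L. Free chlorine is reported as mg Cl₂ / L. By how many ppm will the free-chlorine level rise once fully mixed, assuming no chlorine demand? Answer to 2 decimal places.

3.00 ppm

Available chlorine delivered: 1740 g × 0.725 = 1262 g as Cl₂.
Concentration rise: 1262 g / 421,000 L = 2.996 mg/L = 3.00 ppm.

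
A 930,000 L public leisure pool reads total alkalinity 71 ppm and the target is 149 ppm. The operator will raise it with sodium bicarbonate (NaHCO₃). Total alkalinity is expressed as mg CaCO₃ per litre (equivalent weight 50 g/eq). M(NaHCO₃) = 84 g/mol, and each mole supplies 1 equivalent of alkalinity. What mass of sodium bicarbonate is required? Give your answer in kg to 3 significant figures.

122 kg

Alkalinity to add: (149 − 71) = 78 mg/L as CaCO₃ × 930,000 L = 72,540 g as CaCO₃.
Equivalents: 72,540 g ÷ 50 g/eq = 1451 eq.
NaHCO₃ supplies 1 eq per mole → 1451 mol.
Mass: 1451 mol × 84 g/mol = 121,900 g.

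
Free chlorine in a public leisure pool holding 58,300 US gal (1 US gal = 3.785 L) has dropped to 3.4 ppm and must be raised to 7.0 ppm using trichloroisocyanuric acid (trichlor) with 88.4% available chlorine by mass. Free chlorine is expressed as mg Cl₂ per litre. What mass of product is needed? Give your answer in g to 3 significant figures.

Volume: 58,300 US gal × 3.785 L/gal = 220,666 L.
Chlorine deficit: 7.0 − 3.4 = 3.6 ppm = 3.6 mg/L as Cl₂.
Cl₂ equivalent needed: 3.6 mg/L × 220,666 L = 794,400 mg = 794.4 g.
Product at 88.4% available chlorine: 794.4 / 0.884 = 898.6 g.

899 g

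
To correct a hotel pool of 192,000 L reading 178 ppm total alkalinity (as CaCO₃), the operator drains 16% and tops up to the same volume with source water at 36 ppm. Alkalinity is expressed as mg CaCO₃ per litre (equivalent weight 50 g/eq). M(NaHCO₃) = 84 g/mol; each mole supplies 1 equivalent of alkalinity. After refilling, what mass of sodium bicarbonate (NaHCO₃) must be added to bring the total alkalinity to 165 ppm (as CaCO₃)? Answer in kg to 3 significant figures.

3.14 kg

After draining 16% and refilling: 178 × 0.84 + 36 × 0.16 = 155.28 ppm.
Deficit to target: 165 − 155.28 = 9.72 mg/L.
As CaCO₃: 9.72 mg/L × 192,000 L = 1866 g; ÷ 50 g/eq ÷ 1 = 37.32 mol NaHCO₃.
Mass: 37.32 × 84 = 3135 g.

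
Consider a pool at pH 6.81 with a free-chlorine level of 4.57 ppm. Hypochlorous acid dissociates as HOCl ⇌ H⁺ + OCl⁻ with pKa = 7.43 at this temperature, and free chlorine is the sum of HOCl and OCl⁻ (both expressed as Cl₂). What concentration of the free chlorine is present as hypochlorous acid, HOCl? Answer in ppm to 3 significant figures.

3.69 ppm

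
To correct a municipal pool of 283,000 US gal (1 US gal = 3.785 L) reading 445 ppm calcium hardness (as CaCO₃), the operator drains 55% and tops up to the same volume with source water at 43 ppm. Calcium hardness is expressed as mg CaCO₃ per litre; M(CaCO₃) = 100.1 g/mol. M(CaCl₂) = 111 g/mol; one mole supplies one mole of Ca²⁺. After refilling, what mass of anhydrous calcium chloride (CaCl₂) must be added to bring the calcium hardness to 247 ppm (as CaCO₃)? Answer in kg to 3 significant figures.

27.4 kg

Volume: 283,000 US gal × 3.785 L/gal = 1,071,155 L.
After draining 55% and refilling: 445 × 0.45 + 43 × 0.55 = 223.9 ppm.
Deficit to target: 247 − 223.9 = 23.1 mg/L.
As CaCO₃: 23.1 mg/L × 1,071,155 L = 24,740 g; ÷ 100.1 = 247.2 mol Ca²⁺.
Mass: 247.2 × 111 = 27,440 g.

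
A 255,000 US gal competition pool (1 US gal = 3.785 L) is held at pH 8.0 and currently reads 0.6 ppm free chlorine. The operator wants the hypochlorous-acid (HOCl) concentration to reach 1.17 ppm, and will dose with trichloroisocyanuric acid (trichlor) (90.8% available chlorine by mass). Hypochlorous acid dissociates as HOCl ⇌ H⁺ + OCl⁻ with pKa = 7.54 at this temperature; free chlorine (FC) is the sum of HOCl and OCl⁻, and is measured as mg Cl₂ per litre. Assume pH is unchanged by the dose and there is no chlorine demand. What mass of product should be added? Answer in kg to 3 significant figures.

Volume: 255,000 US gal × 3.785 L/gal = 965,175 L.
[OCl⁻]/[HOCl] = 10^(pH − pKa) = 10^(8.0 − 7.54) = 2.884; fraction as HOCl = 1/(1 + 2.884) = 0.2575.
Free chlorine required for 1.17 ppm HOCl: 1.17 / 0.2575 = 4.544 ppm.
FC to add: 4.544 − 0.6 = 3.944 mg/L as Cl₂.
Cl₂ equivalent: 3.944 mg/L × 965,175 L = 3807 g.
Product at 90.8% available Cl: 3807 / 0.908 = 4193 g.

4.19 kg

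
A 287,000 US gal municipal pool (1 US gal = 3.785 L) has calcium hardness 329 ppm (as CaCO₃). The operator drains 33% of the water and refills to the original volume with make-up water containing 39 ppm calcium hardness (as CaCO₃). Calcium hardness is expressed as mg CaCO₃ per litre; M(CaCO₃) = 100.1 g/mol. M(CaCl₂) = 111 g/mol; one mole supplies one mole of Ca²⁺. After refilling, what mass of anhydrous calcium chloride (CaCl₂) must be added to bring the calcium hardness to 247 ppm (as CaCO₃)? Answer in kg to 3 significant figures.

16.5 kg

Volume: 287,000 US gal × 3.785 L/gal = 1,086,295 L.
After draining 33% and refilling: 329 × 0.67 + 39 × 0.33 = 233.3 ppm.
Deficit to target: 247 − 233.3 = 13.7 mg/L.
As CaCO₃: 13.7 mg/L × 1,086,295 L = 14,880 g; ÷ 100.1 = 148.7 mol Ca²⁺.
Mass: 148.7 × 111 = 16,500 g.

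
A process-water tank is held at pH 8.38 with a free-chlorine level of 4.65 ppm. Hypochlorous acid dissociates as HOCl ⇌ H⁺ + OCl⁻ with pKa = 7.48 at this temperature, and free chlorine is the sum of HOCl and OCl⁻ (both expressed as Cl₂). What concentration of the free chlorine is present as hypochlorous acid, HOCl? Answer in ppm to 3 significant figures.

0.520 ppm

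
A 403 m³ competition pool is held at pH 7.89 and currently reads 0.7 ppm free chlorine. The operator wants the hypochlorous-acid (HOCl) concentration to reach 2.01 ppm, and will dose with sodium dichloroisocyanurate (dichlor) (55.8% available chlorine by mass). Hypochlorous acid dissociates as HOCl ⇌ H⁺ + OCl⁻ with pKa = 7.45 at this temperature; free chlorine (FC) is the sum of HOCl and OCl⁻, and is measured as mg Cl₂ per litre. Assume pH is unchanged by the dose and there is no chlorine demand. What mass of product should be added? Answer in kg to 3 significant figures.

Volume: 403 m³ = 403,000 L.
[OCl⁻]/[HOCl] = 10^(pH − pKa) = 10^(7.89 − 7.45) = 2.754; fraction as HOCl = 1/(1 + 2.754) = 0.2664.
Free chlorine required for 2.01 ppm HOCl: 2.01 / 0.2664 = 7.546 ppm.
FC to add: 7.546 − 0.7 = 6.846 mg/L as Cl₂.
Cl₂ equivalent: 6.846 mg/L × 403,000 L = 2759 g.
Product at 55.8% available Cl: 2759 / 0.558 = 4944 g.

4.94 kg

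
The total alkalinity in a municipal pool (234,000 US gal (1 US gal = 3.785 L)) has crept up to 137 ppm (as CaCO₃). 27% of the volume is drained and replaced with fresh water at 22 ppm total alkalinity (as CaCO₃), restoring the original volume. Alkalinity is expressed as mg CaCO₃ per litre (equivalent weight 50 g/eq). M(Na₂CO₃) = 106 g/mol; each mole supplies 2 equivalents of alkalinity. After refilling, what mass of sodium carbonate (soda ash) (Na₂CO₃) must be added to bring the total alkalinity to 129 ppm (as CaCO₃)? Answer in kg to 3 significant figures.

21.6 kg

Volume: 234,000 US gal × 3.785 L/gal = 885,690 L.
After draining 27% and refilling: 137 × 0.73 + 22 × 0.27 = 105.95 ppm.
Deficit to target: 129 − 105.95 = 23.05 mg/L.
As CaCO₃: 23.05 mg/L × 885,690 L = 20,420 g; ÷ 50 g/eq ÷ 2 = 204.2 mol Na₂CO₃.
Mass: 204.2 × 106 = 21,640 g.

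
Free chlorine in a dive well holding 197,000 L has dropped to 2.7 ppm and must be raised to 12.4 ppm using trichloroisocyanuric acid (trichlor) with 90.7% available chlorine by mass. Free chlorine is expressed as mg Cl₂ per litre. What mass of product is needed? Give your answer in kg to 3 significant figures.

2.11 kg

Chlorine deficit: 12.4 − 2.7 = 9.7 ppm = 9.7 mg/L as Cl₂.
Cl₂ equivalent needed: 9.7 mg/L × 197,000 L = 1,911,000 mg = 1911 g.
Product at 90.7% available chlorine: 1911 / 0.907 = 2107 g.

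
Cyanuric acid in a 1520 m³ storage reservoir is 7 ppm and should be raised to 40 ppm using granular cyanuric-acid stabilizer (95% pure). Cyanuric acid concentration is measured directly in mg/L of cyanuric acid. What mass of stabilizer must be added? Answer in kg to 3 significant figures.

52.8 kg

Volume: 1520 m³ = 1,520,000 L.
CYA to add: (40 − 7) = 33 mg/L × 1,520,000 L = 50,160 g cyanuric acid.
At 95% purity: 50,160 / 0.95 = 52,800 g product.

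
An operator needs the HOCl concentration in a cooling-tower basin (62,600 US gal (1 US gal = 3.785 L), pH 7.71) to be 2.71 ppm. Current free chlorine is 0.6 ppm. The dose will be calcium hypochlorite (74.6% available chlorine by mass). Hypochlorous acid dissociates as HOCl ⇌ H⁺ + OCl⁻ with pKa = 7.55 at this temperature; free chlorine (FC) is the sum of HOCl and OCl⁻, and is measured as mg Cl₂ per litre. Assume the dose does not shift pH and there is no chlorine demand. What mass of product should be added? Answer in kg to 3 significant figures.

1.91 kg

Volume: 62,600 US gal × 3.785 L/gal = 236,941 L.
[OCl⁻]/[HOCl] = 10^(pH − pKa) = 10^(7.71 − 7.55) = 1.445; fraction as HOCl = 1/(1 + 1.445) = 0.4089.
Free chlorine required for 2.71 ppm HOCl: 2.71 / 0.4089 = 6.627 ppm.
FC to add: 6.627 − 0.6 = 6.027 mg/L as Cl₂.
Cl₂ equivalent: 6.027 mg/L × 236,941 L = 1428 g.
Product at 74.6% available Cl: 1428 / 0.746 = 1914 g.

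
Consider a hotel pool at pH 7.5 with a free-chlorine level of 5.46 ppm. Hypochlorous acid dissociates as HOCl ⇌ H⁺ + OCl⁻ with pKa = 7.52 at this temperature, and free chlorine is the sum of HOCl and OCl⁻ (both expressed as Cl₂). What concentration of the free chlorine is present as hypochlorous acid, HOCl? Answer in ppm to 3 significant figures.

[OCl⁻]/[HOCl] = 10^(pH − pKa) = 10^(7.5 − 7.52) = 10^-0.02 = 0.955.
Fraction as HOCl = 1 / (1 + 0.955) = 0.5115.
HOCl = 0.5115 × 5.46 ppm = 2.793 ppm.

2.79 ppm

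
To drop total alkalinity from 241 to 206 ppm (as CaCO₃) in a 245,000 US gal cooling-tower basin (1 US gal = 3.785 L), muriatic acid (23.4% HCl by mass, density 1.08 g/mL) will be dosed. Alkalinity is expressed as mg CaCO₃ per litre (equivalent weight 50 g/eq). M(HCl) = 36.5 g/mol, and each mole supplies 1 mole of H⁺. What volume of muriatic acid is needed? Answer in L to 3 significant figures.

Volume: 245,000 US gal × 3.785 L/gal = 927,325 L.
Alkalinity to neutralize: (241 − 206) = 35 mg/L as CaCO₃ × 927,325 L = 32,460 g as CaCO₃.
Equivalents of H⁺ required: 32,460 ÷ 50 g/eq = 649.1 eq = 649.1 mol HCl.
Mass of HCl: 649.1 × 36.5 = 23,690 g.
Mass of 23.4% solution: 23,690 / 0.234 = 101,300 g.
Volume: 101,300 g ÷ 1.08 g/mL = 93,750 mL.

93.8 L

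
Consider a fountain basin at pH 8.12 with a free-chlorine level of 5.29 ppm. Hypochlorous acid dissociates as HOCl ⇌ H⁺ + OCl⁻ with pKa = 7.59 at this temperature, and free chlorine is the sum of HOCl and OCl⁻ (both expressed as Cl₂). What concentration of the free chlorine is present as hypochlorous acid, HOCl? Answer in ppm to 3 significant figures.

[OCl⁻]/[HOCl] = 10^(pH − pKa) = 10^(8.12 − 7.59) = 10^0.53 = 3.388.
Fraction as HOCl = 1 / (1 + 3.388) = 0.2279.
HOCl = 0.2279 × 5.29 ppm = 1.205 ppm.

1.21 ppm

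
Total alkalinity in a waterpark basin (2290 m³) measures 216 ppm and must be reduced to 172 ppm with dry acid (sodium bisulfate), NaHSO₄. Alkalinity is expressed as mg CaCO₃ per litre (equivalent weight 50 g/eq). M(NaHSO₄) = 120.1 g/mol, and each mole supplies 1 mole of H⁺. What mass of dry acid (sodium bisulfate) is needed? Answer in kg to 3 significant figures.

Volume: 2290 m³ = 2,290,000 L.
Alkalinity to neutralize: (216 − 172) = 44 mg/L as CaCO₃ × 2,290,000 L = 100,800 g as CaCO₃.
Equivalents of H⁺ required: 100,800 ÷ 50 g/eq = 2015 eq = 2015 mol NaHSO₄.
Mass of NaHSO₄: 2015 × 120.1 = 242,000 g.

242 kg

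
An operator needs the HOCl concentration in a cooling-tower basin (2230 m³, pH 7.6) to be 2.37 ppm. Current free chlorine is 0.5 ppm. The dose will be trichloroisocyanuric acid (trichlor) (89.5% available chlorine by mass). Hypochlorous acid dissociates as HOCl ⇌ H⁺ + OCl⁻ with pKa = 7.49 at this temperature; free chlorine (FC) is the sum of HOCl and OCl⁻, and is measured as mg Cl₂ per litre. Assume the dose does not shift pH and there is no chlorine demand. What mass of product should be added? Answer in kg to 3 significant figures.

Volume: 2230 m³ = 2,230,000 L.
[OCl⁻]/[HOCl] = 10^(pH − pKa) = 10^(7.6 − 7.49) = 1.288; fraction as HOCl = 1/(1 + 1.288) = 0.437.
Free chlorine required for 2.37 ppm HOCl: 2.37 / 0.437 = 5.423 ppm.
FC to add: 5.423 − 0.5 = 4.923 mg/L as Cl₂.
Cl₂ equivalent: 4.923 mg/L × 2,230,000 L = 10,980 g.
Product at 89.5% available Cl: 10,980 / 0.895 = 12,270 g.

12.3 kg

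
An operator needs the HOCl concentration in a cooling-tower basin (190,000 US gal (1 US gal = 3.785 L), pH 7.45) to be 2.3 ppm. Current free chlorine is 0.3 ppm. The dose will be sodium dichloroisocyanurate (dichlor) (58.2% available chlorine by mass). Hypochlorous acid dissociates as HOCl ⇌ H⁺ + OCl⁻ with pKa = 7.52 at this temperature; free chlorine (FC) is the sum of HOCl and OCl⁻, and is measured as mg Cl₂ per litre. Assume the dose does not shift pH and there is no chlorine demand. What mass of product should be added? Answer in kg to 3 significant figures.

Volume: 190,000 US gal × 3.785 L/gal = 719,150 L.
[OCl⁻]/[HOCl] = 10^(pH − pKa) = 10^(7.45 − 7.52) = 0.8511; fraction as HOCl = 1/(1 + 0.8511) = 0.5402.
Free chlorine required for 2.3 ppm HOCl: 2.3 / 0.5402 = 4.258 ppm.
FC to add: 4.258 − 0.3 = 3.958 mg/L as Cl₂.
Cl₂ equivalent: 3.958 mg/L × 719,150 L = 2846 g.
Product at 58.2% available Cl: 2846 / 0.582 = 4890 g.

4.89 kg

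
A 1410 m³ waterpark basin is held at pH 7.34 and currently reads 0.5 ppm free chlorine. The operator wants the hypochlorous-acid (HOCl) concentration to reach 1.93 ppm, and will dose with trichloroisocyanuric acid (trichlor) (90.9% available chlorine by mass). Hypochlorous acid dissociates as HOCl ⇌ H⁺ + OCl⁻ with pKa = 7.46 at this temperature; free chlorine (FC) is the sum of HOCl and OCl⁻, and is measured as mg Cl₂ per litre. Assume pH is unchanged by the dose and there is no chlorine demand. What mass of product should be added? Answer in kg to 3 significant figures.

Volume: 1410 m³ = 1,410,000 L.
[OCl⁻]/[HOCl] = 10^(pH − pKa) = 10^(7.34 − 7.46) = 0.7586; fraction as HOCl = 1/(1 + 0.7586) = 0.5686.
Free chlorine required for 1.93 ppm HOCl: 1.93 / 0.5686 = 3.394 ppm.
FC to add: 3.394 − 0.5 = 2.894 mg/L as Cl₂.
Cl₂ equivalent: 2.894 mg/L × 1,410,000 L = 4081 g.
Product at 90.9% available Cl: 4081 / 0.909 = 4489 g.

4.49 kg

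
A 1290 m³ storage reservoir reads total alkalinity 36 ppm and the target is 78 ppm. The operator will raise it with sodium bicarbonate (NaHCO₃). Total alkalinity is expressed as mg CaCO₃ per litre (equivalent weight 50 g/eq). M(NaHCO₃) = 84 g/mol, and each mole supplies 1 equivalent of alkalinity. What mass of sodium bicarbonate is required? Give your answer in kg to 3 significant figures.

91.0 kg

Volume: 1290 m³ = 1,290,000 L.
Alkalinity to add: (78 − 36) = 42 mg/L as CaCO₃ × 1,290,000 L = 54,180 g as CaCO₃.
Equivalents: 54,180 g ÷ 50 g/eq = 1084 eq.
NaHCO₃ supplies 1 eq per mole → 1084 mol.
Mass: 1084 mol × 84 g/mol = 91,020 g.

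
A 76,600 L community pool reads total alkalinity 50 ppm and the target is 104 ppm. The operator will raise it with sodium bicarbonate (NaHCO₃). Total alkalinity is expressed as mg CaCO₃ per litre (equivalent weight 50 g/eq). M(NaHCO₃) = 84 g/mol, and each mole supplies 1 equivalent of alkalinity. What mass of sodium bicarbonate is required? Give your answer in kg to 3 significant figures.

Alkalinity to add: (104 − 50) = 54 mg/L as CaCO₃ × 76,600 L = 4136 g as CaCO₃.
Equivalents: 4136 g ÷ 50 g/eq = 82.73 eq.
NaHCO₃ supplies 1 eq per mole → 82.73 mol.
Mass: 82.73 mol × 84 g/mol = 6949 g.

6.95 kg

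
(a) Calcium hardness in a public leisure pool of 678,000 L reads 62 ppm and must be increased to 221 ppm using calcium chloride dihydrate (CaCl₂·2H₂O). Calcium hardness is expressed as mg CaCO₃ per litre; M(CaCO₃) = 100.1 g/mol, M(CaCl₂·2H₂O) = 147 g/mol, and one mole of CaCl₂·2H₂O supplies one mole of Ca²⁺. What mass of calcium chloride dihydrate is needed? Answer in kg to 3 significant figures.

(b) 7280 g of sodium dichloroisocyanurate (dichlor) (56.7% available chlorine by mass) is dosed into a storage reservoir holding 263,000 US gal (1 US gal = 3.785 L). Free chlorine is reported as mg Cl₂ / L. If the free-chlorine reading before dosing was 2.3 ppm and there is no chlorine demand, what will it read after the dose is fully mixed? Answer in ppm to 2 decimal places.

(a) Hardness to add: (221 − 62) = 159 mg/L as CaCO₃ × 678,000 L = 107,800 g as CaCO₃.
(a) Moles of Ca²⁺ (1 mol Ca²⁺ ≡ 1 mol CaCO₃): 107,800 / 100.1 g/mol = 1077 mol.
(a) Mass of CaCl₂·2H₂O: 1077 × 147 = 158,300 g.

(b) Volume: 263,000 US gal × 3.785 L/gal = 995,455 L.
(b) Available chlorine delivered: 7280 g × 0.567 = 4128 g as Cl₂.
(b) Concentration rise: 4128 g / 995,455 L = 4.147 mg/L = 4.15 ppm.
(b) Final FC: 2.3 + 4.15 = 6.45 ppm.

(a) 158 kg; (b) 6.45 ppm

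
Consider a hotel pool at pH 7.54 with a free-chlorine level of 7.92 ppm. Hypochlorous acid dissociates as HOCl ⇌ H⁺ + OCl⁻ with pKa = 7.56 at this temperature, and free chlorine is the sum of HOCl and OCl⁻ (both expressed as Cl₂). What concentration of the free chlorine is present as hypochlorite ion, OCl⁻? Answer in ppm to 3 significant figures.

3.87 ppm

[OCl⁻]/[HOCl] = 10^(pH − pKa) = 10^(7.54 − 7.56) = 10^-0.02 = 0.955.
Fraction as HOCl = 1 / (1 + 0.955) = 0.5115.
OCl⁻ = (1 − 0.5115) × 7.92 ppm = 3.869 ppm.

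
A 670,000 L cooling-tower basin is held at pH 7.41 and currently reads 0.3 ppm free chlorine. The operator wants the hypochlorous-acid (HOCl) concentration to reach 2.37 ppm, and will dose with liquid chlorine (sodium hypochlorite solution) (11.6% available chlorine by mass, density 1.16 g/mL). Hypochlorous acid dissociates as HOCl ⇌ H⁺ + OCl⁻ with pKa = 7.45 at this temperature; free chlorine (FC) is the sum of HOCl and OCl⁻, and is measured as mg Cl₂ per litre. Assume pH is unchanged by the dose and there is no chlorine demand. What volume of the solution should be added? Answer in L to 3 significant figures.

21.1 L

[OCl⁻]/[HOCl] = 10^(pH − pKa) = 10^(7.41 − 7.45) = 0.912; fraction as HOCl = 1/(1 + 0.912) = 0.523.
Free chlorine required for 2.37 ppm HOCl: 2.37 / 0.523 = 4.531 ppm.
FC to add: 4.531 − 0.3 = 4.231 mg/L as Cl₂.
Cl₂ equivalent: 4.231 mg/L × 670,000 L = 2835 g.
Product at 11.6% available Cl: 2835 / 0.116 = 24,440 g.
Volume: 24,440 g ÷ 1.16 g/mL = 21,070 mL.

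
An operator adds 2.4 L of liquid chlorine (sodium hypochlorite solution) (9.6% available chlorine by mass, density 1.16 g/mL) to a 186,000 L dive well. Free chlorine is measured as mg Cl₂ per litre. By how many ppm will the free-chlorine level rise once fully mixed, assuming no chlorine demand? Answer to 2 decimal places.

Mass of solution: 2.4 L × 1000 mL/L × 1.16 g/mL = 2784 g.
Available chlorine delivered: 2784 g × 0.096 = 267.3 g as Cl₂.
Concentration rise: 267.3 g / 186,000 L = 1.437 mg/L = 1.44 ppm.

1.44 ppm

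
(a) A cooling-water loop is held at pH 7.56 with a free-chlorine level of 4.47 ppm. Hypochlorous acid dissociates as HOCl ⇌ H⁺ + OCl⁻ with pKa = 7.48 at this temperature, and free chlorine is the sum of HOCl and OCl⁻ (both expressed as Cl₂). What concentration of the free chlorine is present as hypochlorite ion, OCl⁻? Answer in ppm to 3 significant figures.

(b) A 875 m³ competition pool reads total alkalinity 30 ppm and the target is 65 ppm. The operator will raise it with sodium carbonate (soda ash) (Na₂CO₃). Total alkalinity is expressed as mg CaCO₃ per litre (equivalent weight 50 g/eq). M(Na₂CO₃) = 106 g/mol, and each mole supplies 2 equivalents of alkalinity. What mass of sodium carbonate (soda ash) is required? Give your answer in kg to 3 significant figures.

(a) [OCl⁻]/[HOCl] = 10^(pH − pKa) = 10^(7.56 − 7.48) = 10^0.08 = 1.202.
(a) Fraction as HOCl = 1 / (1 + 1.202) = 0.4541.
(a) OCl⁻ = (1 − 0.4541) × 4.47 ppm = 2.44 ppm.

(b) Volume: 875 m³ = 875,000 L.
(b) Alkalinity to add: (65 − 30) = 35 mg/L as CaCO₃ × 875,000 L = 30,620 g as CaCO₃.
(b) Equivalents: 30,620 g ÷ 50 g/eq = 612.5 eq.
(b) Each mole of Na₂CO₃ supplies 2 eq, so 612.5 / 2 = 306.2 mol.
(b) Mass: 306.2 mol × 106 g/mol = 32,460 g.

(a) 2.44 ppm; (b) 32.5 kg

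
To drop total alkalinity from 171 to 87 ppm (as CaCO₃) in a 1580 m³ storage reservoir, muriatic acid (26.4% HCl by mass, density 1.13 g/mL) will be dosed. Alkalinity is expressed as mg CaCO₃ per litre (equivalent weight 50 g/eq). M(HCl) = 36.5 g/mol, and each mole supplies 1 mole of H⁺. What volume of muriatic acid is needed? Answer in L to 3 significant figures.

Volume: 1580 m³ = 1,580,000 L.
Alkalinity to neutralize: (171 − 87) = 84 mg/L as CaCO₃ × 1,580,000 L = 132,700 g as CaCO₃.
Equivalents of H⁺ required: 132,700 ÷ 50 g/eq = 2654 eq = 2654 mol HCl.
Mass of HCl: 2654 × 36.5 = 96,890 g.
Mass of 26.4% solution: 96,890 / 0.264 = 367,000 g.
Volume: 367,000 g ÷ 1.13 g/mL = 324,800 mL.

325 L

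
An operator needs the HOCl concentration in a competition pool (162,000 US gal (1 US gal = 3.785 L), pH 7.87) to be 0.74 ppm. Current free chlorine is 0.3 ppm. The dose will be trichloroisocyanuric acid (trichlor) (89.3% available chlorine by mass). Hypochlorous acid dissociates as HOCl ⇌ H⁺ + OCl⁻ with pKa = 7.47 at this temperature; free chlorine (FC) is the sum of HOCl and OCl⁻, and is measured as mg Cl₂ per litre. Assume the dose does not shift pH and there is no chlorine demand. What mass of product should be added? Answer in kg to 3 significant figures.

1.58 kg

Volume: 162,000 US gal × 3.785 L/gal = 613,170 L.
[OCl⁻]/[HOCl] = 10^(pH − pKa) = 10^(7.87 − 7.47) = 2.512; fraction as HOCl = 1/(1 + 2.512) = 0.2847.
Free chlorine required for 0.74 ppm HOCl: 0.74 / 0.2847 = 2.599 ppm.
FC to add: 2.599 − 0.3 = 2.299 mg/L as Cl₂.
Cl₂ equivalent: 2.299 mg/L × 613,170 L = 1410 g.
Product at 89.3% available Cl: 1410 / 0.893 = 1578 g.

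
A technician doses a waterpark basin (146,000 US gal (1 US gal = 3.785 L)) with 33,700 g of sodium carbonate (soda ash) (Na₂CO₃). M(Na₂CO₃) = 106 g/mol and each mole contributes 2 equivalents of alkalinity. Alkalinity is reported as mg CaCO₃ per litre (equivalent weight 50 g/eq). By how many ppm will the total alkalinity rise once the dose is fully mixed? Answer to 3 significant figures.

Volume: 146,000 US gal × 3.785 L/gal = 552,610 L.
Moles of Na₂CO₃: 33,700 g ÷ 106 g/mol = 317.9 mol → 635.8 eq of alkalinity.
As CaCO₃: 635.8 eq × 50 g/eq = 31,790 g.
Rise: 31,790 g / 552,610 L × 1000 = 57.53 mg/L.

57.5 ppm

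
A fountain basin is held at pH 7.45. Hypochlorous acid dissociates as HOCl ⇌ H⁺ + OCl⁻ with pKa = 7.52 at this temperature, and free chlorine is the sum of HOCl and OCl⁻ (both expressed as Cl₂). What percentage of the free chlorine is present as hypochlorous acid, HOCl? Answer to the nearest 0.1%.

54.0%

[OCl⁻]/[HOCl] = 10^(pH − pKa) = 10^(7.45 − 7.52) = 10^-0.07 = 0.8511.
Fraction as HOCl = 1 / (1 + 0.8511) = 0.5402.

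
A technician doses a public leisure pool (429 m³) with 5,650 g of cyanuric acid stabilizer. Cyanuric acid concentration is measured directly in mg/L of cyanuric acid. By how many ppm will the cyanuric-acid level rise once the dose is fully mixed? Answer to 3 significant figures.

Volume: 429 m³ = 429,000 L.
Rise: 5,650 g / 429,000 L × 1000 = 13.17 mg/L.

13.2 ppm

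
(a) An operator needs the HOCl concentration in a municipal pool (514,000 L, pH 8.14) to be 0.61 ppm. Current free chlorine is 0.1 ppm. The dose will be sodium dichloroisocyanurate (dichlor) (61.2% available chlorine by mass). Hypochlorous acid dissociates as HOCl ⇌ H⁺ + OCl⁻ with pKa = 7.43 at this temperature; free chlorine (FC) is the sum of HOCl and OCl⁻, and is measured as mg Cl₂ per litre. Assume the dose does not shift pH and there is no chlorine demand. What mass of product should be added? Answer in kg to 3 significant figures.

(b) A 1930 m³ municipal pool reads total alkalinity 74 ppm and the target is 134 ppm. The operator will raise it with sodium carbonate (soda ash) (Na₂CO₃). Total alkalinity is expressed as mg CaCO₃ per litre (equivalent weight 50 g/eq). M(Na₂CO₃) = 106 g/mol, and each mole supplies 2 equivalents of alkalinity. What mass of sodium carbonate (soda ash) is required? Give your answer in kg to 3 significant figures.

(a) 3.06 kg; (b) 123 kg

(a) [OCl⁻]/[HOCl] = 10^(pH − pKa) = 10^(8.14 − 7.43) = 5.129; fraction as HOCl = 1/(1 + 5.129) = 0.1632.
(a) Free chlorine required for 0.61 ppm HOCl: 0.61 / 0.1632 = 3.738 ppm.
(a) FC to add: 3.738 − 0.1 = 3.638 mg/L as Cl₂.
(a) Cl₂ equivalent: 3.638 mg/L × 514,000 L = 1870 g.
(a) Product at 61.2% available Cl: 1870 / 0.612 = 3056 g.

(b) Volume: 1930 m³ = 1,930,000 L.
(b) Alkalinity to add: (134 − 74) = 60 mg/L as CaCO₃ × 1,930,000 L = 115,800 g as CaCO₃.
(b) Equivalents: 115,800 g ÷ 50 g/eq = 2316 eq.
(b) Each mole of Na₂CO₃ supplies 2 eq, so 2316 / 2 = 1158 mol.
(b) Mass: 1158 mol × 106 g/mol = 122,700 g.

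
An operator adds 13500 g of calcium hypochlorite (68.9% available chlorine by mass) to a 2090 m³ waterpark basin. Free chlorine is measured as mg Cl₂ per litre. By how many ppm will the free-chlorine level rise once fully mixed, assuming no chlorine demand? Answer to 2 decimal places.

Volume: 2090 m³ = 2,090,000 L.
Available chlorine delivered: 13,500 g × 0.689 = 9302 g as Cl₂.
Concentration rise: 9302 g / 2,090,000 L = 4.45 mg/L = 4.45 ppm.

4.45 ppm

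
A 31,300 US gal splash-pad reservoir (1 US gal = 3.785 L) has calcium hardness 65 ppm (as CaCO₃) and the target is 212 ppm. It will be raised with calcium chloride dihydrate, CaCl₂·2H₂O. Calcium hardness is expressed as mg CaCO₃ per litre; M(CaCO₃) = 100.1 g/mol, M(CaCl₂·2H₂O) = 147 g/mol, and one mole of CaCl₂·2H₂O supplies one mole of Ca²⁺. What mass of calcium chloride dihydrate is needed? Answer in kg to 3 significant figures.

25.6 kg

Volume: 31,300 US gal × 3.785 L/gal = 118,470 L.
Hardness to add: (212 − 65) = 147 mg/L as CaCO₃ × 118,470 L = 17,420 g as CaCO₃.
Moles of Ca²⁺ (1 mol Ca²⁺ ≡ 1 mol CaCO₃): 17,420 / 100.1 g/mol = 174 mol.
Mass of CaCl₂·2H₂O: 174 × 147 = 25,570 g.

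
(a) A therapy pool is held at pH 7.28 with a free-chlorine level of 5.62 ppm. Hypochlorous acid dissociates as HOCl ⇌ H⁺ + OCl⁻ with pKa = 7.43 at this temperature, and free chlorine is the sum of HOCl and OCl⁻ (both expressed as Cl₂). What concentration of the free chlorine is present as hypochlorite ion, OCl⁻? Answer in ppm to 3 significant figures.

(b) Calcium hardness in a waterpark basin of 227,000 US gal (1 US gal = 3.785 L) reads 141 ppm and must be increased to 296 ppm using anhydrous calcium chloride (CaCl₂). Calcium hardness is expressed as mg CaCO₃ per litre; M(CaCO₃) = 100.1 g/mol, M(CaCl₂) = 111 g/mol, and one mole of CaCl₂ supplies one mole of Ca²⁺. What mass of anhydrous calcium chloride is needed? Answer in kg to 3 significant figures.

(a) 2.33 ppm; (b) 148 kg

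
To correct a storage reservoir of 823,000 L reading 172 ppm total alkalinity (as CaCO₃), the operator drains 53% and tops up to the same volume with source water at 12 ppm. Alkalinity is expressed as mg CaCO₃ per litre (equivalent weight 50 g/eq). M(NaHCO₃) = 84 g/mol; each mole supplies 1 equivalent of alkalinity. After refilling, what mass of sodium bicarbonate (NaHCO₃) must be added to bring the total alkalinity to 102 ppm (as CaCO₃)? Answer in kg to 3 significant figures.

After draining 53% and refilling: 172 × 0.47 + 12 × 0.53 = 87.2 ppm.
Deficit to target: 102 − 87.2 = 14.8 mg/L.
As CaCO₃: 14.8 mg/L × 823,000 L = 12,180 g; ÷ 50 g/eq ÷ 1 = 243.6 mol NaHCO₃.
Mass: 243.6 × 84 = 20,460 g.

20.5 kg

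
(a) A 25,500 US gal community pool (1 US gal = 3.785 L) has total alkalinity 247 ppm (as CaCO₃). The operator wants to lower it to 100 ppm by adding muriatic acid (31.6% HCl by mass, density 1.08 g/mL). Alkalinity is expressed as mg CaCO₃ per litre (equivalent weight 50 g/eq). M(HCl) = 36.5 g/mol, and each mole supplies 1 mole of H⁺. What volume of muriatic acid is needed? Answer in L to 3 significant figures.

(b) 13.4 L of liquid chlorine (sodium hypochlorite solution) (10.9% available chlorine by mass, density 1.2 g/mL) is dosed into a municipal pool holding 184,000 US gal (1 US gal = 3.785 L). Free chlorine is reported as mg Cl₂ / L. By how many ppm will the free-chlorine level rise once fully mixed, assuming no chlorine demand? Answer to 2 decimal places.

(a) Volume: 25,500 US gal × 3.785 L/gal = 96,518 L.
(a) Alkalinity to neutralize: (247 − 100) = 147 mg/L as CaCO₃ × 96,518 L = 14,190 g as CaCO₃.
(a) Equivalents of H⁺ required: 14,190 ÷ 50 g/eq = 283.8 eq = 283.8 mol HCl.
(a) Mass of HCl: 283.8 × 36.5 = 10,360 g.
(a) Mass of 31.6% solution: 10,360 / 0.316 = 32,780 g.
(a) Volume: 32,780 g ÷ 1.08 g/mL = 30,350 mL.

(b) Volume: 184,000 US gal × 3.785 L/gal = 696,440 L.
(b) Mass of solution: 13.4 L × 1000 mL/L × 1.2 g/mL = 16,080 g.
(b) Available chlorine delivered: 16,080 g × 0.109 = 1753 g as Cl₂.
(b) Concentration rise: 1753 g / 696,440 L = 2.517 mg/L = 2.52 ppm.

(a) 30.3 L; (b) 2.52 ppm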